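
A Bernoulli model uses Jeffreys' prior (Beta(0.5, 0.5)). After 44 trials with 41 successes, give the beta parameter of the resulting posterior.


Posterior = Beta(prior_alpha + successes, prior_beta + failures)
= Beta(0.5 + 41, 0.5 + 3)
Posterior beta = 0.5 + (n - k) = 0.5 + 3 = 3.5

3.5


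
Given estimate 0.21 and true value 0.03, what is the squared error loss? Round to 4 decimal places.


Squared error = (estimate - true)^2
Difference = 0.18
Loss = 0.18^2 = 0.0324

0.0324


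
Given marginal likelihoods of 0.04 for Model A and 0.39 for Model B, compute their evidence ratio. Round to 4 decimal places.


Ratio = ML(A) / ML(B) = 0.04/0.39
= 0.1026

0.1026


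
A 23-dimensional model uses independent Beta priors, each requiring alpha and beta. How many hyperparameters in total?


Per parameter: 2 (alpha and beta).
Total = 23 * 2 = 46

46


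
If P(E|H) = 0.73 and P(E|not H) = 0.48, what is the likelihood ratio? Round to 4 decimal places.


Likelihood ratio = P(E|H) / P(E|not H)
= 0.73 / 0.48
= 1.5208

1.5208


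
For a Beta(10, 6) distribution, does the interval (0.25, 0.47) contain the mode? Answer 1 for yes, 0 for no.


Mode of Beta(a,b) = (a-1)/(a+b-2)
= (10-1)/(10+6-2) = 0.6429
Check: 0.25 <= 0.6429 <= 0.47?
Result: 0

0


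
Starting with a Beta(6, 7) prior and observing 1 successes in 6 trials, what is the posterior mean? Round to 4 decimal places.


Posterior parameters: alpha = 6 + 1 = 7
beta = 7 + 5 = 12
Posterior mean = alpha / (alpha + beta) = 7 / 19
= 0.3684

0.3684


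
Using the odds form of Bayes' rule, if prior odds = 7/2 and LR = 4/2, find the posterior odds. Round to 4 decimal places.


Bayes' rule in odds form: posterior odds = prior odds * LR
= (7 * 4) / (2 * 2)
= 28/4 = 7.0

7.0


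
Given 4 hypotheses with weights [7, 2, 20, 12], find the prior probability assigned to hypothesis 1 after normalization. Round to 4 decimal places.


To normalize, divide each weight by the sum of all weights.
Sum = 41
Prior(H1) = 7/41 = 0.1707

0.1707


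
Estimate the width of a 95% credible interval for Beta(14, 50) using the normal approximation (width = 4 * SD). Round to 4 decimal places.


For Beta(a,b): Var = ab/((a+b)^2(a+b+1))
Var = 0.0026, SD = 0.0513
Approximate 95% CI width = 4 * 0.0513 = 0.2051

0.2051


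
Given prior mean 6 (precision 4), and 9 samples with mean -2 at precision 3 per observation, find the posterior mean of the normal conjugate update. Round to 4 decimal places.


The posterior mean is a precision-weighted average of prior and data.
Post. prec. = 4 + 27 = 31
Post. mean = (24 + -54)/31 = -30/31 = -0.9677

-0.9677


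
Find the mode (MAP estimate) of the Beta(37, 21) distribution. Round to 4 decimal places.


For Beta(a,b) with a,b > 1:
Mode = (a-1)/(a+b-2) = (37-1)/(58-2)
= 36/56 = 0.6429

0.6429


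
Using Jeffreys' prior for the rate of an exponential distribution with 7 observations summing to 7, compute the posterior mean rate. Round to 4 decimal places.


Jeffreys' prior leads to posterior Gamma(7, 7).
Mean = 7/7 = 1.0

1.0


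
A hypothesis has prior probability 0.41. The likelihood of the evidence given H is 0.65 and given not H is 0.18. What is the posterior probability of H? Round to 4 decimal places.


Using Bayes' theorem:
P(E) = 0.41 * 0.65 + 0.59 * 0.18
P(E) = 0.3727
P(H|E) = (0.41 * 0.65) / 0.3727 = 0.7151

0.7151


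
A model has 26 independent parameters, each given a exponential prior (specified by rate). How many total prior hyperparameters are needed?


Each exponential prior needs 1 hyperparameter (rate).
Total = 1 * 26 = 26

26


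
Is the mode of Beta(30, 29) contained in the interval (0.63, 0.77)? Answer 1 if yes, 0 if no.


Mode = (a-1)/(a+b-2) = 29/57 = 0.5088
Interval: (0.63, 0.77)
Contains mode? 0

0


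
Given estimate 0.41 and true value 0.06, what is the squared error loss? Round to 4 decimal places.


Squared error = (estimate - true)^2
Difference = 0.35
Loss = 0.35^2 = 0.1225

0.1225


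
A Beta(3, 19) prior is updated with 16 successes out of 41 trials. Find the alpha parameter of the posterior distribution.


In the Beta-Binomial conjugate update:
alpha_post = alpha_prior + successes
= 3 + 16
= 19

19


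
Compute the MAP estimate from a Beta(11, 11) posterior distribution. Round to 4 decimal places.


MAP = mode of Beta distribution
= (alpha - 1)/(alpha + beta - 2)
= (11-1)/(11+11-2)
= 10/20 = 0.5

0.5


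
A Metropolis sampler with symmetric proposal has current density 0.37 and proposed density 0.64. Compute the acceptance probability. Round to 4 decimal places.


For symmetric proposals, acceptance = min(1, pi(x*)/pi(x))
= min(1, 0.64/0.37)
= min(1, 1.7297) = 1.0

1.0


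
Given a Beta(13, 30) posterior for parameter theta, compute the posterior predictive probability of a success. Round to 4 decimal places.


For a Beta-Bernoulli model, the predictive probability is the mean:
P(success) = 13/(13+30) = 13/43 = 0.3023

0.3023


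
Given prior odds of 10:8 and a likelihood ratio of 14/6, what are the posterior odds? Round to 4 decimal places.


Posterior odds = prior odds * LR
Prior odds = 10/8 = 1.25
LR = 14/6 = 2.3333
Posterior odds = 1.25 * 2.3333 = 2.9167

2.9167


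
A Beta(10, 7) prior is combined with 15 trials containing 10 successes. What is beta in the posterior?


In conjugate updating:
beta_posterior = beta_prior + (n - k)
= 7 + (15 - 10)
= 7 + 5 = 12

12


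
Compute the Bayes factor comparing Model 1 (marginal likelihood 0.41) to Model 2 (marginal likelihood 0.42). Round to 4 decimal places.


BF12 = marginal likelihood of M1 / marginal likelihood of M2
= 0.41/0.42
= 0.9762

0.9762


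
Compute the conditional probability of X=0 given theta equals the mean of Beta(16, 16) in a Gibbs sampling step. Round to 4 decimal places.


Mean of Beta(16, 16) = 0.5
P(X=0 | theta=0.5) = 0.5

0.5


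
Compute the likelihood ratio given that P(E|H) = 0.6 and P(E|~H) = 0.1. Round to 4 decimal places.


LR = P(E|H) / P(E|~H)
= 0.6 / 0.1 = 6.0

6.0


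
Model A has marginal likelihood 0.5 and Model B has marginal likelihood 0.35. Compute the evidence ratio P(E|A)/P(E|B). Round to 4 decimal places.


Evidence ratio = P(E|A) / P(E|B)
= 0.5 / 0.35
= 1.4286

1.4286


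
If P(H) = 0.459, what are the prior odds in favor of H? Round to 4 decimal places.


Prior odds = P(H) / (1 - P(H))
= 0.459 / 0.541
= 0.8484

0.8484


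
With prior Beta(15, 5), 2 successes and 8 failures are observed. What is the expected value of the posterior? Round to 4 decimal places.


Posterior = Beta(17, 13)
E[theta] = alpha/(alpha+beta)
= 17/30 = 0.5667

0.5667


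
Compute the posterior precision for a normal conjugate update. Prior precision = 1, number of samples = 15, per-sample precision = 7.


tau_post = tau_0 + n * tau
= 1 + 15 * 7 = 106

106


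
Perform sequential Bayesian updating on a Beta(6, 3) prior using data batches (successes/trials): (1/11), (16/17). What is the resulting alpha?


Accumulate successes: 17
Posterior alpha = prior alpha + sum of successes
= 6 + 17 = 23

23


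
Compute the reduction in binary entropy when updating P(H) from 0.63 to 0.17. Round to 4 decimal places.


H_before = -p*log2(p) - (1-p)*log2(1-p) for p=0.63: 0.9507
H_after for p=0.17: 0.6577
Reduction = 0.9507 - 0.6577 = 0.293

0.293


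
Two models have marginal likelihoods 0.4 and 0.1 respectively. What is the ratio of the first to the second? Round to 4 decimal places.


Evidence ratio = 0.4 / 0.1
= 4.0

4.0


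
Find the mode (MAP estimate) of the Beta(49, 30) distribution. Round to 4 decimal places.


For Beta(a,b) with a,b > 1:
Mode = (a-1)/(a+b-2) = (49-1)/(79-2)
= 48/77 = 0.6234

0.6234


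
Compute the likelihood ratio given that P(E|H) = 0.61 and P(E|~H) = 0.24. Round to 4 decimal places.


LR = P(E|H) / P(E|~H)
= 0.61 / 0.24 = 2.5417

2.5417


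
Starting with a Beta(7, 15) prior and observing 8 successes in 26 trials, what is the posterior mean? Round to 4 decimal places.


Posterior parameters: alpha = 7 + 8 = 15
beta = 15 + 18 = 33
Posterior mean = alpha / (alpha + beta) = 15 / 48
= 0.3125

0.3125


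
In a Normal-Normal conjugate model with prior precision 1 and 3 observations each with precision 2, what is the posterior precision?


Posterior precision = prior precision + n * observation precision
= 1 + 3 * 2
= 1 + 6 = 7

7


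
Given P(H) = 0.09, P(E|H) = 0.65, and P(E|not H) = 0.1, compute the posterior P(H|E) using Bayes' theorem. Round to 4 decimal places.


By Bayes' theorem: P(H|E) = P(E|H)*P(H) / P(E)
P(E) = P(E|H)*P(H) + P(E|not H)*P(not H)
P(E) = 0.65*0.09 + 0.1*0.91 = 0.1495
P(H|E) = 0.65*0.09 / 0.1495 = 0.3913

0.3913


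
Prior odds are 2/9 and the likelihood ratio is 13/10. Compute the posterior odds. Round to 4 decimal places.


Posterior odds = prior odds * likelihood ratio
= (2/9) * (13/10)
= 26 / 90
= 0.2889

0.2889


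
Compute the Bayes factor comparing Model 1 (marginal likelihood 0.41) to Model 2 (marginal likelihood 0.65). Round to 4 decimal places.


BF12 = marginal likelihood of M1 / marginal likelihood of M2
= 0.41/0.65
= 0.6308

0.6308


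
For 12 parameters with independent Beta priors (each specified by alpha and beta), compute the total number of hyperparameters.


A Beta prior has 2 hyperparameters per parameter.
Total = 12 * 2 = 24

24


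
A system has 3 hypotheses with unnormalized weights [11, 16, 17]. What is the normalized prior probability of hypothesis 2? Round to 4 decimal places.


The normalized prior is the weight divided by the total.
Total weight = 44
P(H2) = 16 / 44 = 0.3636

0.3636


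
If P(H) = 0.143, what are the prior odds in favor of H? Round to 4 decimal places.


Prior odds = P(H) / (1 - P(H))
= 0.143 / 0.857
= 0.1669

0.1669


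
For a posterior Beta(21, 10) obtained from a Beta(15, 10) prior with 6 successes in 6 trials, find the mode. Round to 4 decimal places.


Mode = (alpha - 1) / (alpha + beta - 2)
= 20 / 29
= 0.6897

0.6897


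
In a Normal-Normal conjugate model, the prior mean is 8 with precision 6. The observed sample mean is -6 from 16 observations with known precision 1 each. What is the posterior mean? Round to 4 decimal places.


Posterior precision = tau0 + n*tau = 6 + 16*1 = 22
Posterior mean = (tau0*mu0 + n*tau*xbar) / posterior_precision
= (6*8 + 16*1*-6) / 22
= -48 / 22 = -2.1818

-2.1818


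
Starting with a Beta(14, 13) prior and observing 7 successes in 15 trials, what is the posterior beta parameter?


Posterior beta = prior beta + failures
Failures = 15 - 7 = 8
beta_post = 13 + 8 = 21

21


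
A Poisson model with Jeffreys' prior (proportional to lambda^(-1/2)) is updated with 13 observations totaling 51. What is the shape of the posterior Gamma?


Posterior = Gamma(0.5 + S, n)
= Gamma(0.5 + 51, 13)
Posterior shape = 0.5 + S = 0.5 + 51 = 51.5

51.5


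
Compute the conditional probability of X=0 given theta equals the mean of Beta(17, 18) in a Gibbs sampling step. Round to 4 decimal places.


Mean of Beta(17, 18) = 0.4857
P(X=0 | theta=0.4857) = 0.5143

0.5143


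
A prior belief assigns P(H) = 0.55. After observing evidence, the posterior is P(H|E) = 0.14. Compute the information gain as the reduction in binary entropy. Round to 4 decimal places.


H(prior) = -0.55*log2(0.55) - 0.45*log2(0.45)
= 0.9928
H(post) = -0.14*log2(0.14) - 0.86*log2(0.86)
= 0.5842
IG = 0.9928 - 0.5842 = 0.4085

0.4085


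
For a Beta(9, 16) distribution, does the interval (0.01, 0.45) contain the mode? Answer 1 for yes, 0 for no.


Mode of Beta(a,b) = (a-1)/(a+b-2)
= (9-1)/(9+16-2) = 0.3478
Check: 0.01 <= 0.3478 <= 0.45?
Result: 1

1


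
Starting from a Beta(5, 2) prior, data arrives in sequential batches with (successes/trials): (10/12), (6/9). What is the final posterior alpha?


In sequential Bayesian updating, we sum all successes.
Total successes = 16
Final alpha = 5 + 16 = 21

21


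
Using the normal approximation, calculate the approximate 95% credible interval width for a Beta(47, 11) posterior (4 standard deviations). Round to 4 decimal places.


Var(Beta) = 47*11/(58^2 * 59) = 0.0026
SD = 0.051
Width ~ 4*SD = 0.2042

0.2042


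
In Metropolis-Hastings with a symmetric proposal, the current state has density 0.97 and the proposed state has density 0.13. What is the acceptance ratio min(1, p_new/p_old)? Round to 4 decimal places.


Ratio = p_new / p_old = 0.13 / 0.97 = 0.134
Acceptance = min(1, 0.134) = 0.134

0.134


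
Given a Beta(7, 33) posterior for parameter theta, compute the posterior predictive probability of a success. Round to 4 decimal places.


For a Beta-Bernoulli model, the predictive probability is the mean:
P(success) = 7/(7+33) = 7/40 = 0.175

0.175


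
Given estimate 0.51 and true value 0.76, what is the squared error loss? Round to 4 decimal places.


Squared error = (estimate - true)^2
Difference = -0.25
Loss = -0.25^2 = 0.0625

0.0625


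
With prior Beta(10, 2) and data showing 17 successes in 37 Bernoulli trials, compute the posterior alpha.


Conjugate update: alpha_posterior = alpha_prior + k
= 10 + 17 = 27

27


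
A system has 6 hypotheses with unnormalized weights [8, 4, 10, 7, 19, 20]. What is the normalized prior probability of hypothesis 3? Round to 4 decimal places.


The normalized prior is the weight divided by the total.
Total weight = 68
P(H3) = 10 / 68 = 0.1471

0.1471


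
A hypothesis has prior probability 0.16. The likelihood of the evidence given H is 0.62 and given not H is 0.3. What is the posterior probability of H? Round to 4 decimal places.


Using Bayes' theorem:
P(E) = 0.16 * 0.62 + 0.84 * 0.3
P(E) = 0.3512
P(H|E) = (0.16 * 0.62) / 0.3512 = 0.2825

0.2825


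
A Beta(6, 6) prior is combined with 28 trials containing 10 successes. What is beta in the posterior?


In conjugate updating:
beta_posterior = beta_prior + (n - k)
= 6 + (28 - 10)
= 6 + 18 = 24

24


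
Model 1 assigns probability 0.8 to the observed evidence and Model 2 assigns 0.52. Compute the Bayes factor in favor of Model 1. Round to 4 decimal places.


BF = P(data|M1) / P(data|M2)
= 0.8 / 0.52 = 1.5385

1.5385


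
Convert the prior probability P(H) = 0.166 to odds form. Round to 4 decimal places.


P(not H) = 1 - 0.166 = 0.834
Odds = 0.166 / 0.834 = 0.199

0.199


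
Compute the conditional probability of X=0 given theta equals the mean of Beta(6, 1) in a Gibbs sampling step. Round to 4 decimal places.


Mean of Beta(6, 1) = 0.8571
P(X=0 | theta=0.8571) = 0.1429

0.1429


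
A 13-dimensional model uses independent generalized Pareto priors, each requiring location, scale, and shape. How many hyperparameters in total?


Per parameter: 3 (location, scale, and shape).
Total = 13 * 3 = 39

39


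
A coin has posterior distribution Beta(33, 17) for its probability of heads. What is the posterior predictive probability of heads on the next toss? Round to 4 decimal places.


Posterior predictive = E[theta] = alpha/(alpha+beta)
= 33/50
= 0.66

0.66


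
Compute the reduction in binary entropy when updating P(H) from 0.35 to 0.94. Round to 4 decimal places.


H_before = -p*log2(p) - (1-p)*log2(1-p) for p=0.35: 0.9341
H_after for p=0.94: 0.3274
Reduction = 0.9341 - 0.3274 = 0.6066

0.6066


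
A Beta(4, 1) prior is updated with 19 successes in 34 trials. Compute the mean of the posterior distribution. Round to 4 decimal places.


After update: Beta(23, 16)
Mean = 23 / (23 + 16) = 23 / 39
= 0.5897

0.5897


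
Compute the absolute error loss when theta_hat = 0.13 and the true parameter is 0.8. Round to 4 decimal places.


L = |theta_hat - theta_true|
= |0.13 - 0.8| = 0.67

0.67


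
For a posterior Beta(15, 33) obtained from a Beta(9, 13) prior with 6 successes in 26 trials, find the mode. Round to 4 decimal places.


Mode = (alpha - 1) / (alpha + beta - 2)
= 14 / 46
= 0.3043

0.3043


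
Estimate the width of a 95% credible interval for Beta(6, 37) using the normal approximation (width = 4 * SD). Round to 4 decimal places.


For Beta(a,b): Var = ab/((a+b)^2(a+b+1))
Var = 0.0027, SD = 0.0522
Approximate 95% CI width = 4 * 0.0522 = 0.2089

0.2089


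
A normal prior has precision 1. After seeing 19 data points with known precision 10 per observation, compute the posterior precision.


In the conjugate normal model, precisions add:
tau_posterior = tau_prior + n * tau_data
= 1 + 19*10 = 191

191


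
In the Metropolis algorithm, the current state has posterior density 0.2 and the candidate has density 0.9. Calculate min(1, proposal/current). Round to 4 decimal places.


Ratio = 0.9/0.2 = 4.5
Acceptance probability = min(1, 4.5)
= 1.0

1.0


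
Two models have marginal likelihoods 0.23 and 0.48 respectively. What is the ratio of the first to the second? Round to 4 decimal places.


Evidence ratio = 0.23 / 0.48
= 0.4792

0.4792


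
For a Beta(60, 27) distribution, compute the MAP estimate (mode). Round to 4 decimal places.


MAP = mode = (a-1)/(a+b-2)
= (60-1)/(60+27-2)
= 59/85 = 0.6941

0.6941


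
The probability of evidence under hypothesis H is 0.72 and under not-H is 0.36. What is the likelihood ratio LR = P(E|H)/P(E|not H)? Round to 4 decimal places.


LR = 0.72 / 0.36
= 2.0

2.0


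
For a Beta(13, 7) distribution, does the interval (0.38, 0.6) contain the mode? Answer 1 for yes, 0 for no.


Mode of Beta(a,b) = (a-1)/(a+b-2)
= (13-1)/(13+7-2) = 0.6667
Check: 0.38 <= 0.6667 <= 0.6?
Result: 0

0


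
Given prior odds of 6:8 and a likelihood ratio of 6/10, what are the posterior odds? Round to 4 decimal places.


Posterior odds = prior odds * LR
Prior odds = 6/8 = 0.75
LR = 6/10 = 0.6
Posterior odds = 0.75 * 0.6 = 0.45

0.45


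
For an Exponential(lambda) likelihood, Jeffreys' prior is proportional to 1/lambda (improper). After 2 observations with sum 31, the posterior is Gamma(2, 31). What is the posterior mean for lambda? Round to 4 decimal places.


Posterior = Gamma(n, sum_x) = Gamma(2, 31)
Posterior mean = shape/rate = 2/31
= 0.0645

0.0645


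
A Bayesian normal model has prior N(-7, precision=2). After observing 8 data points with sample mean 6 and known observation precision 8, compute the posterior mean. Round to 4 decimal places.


Posterior mean = (prior_precision * prior_mean + n * data_precision * data_mean) / (prior_precision + n * data_precision)
Numerator = 2*-7 + 8*8*6 = 370
Denominator = 2 + 8*8 = 66
Posterior mean = 5.6061

5.6061


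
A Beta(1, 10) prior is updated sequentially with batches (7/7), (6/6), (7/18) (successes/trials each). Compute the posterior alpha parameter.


Sequential conjugate updating is equivalent to a single batch update.
Total successes across all batches = 20
alpha_posterior = alpha_prior + total_successes = 1 + 20
= 21

21


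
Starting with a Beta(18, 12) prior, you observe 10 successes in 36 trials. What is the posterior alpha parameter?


For a Beta-Binomial conjugate model:
Posterior alpha = prior alpha + number of successes
= 18 + 10 = 28

28


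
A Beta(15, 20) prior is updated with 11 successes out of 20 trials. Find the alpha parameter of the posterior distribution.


In the Beta-Binomial conjugate update:
alpha_post = alpha_prior + successes
= 15 + 11
= 26

26


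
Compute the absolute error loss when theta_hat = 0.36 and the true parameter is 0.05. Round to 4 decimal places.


L = |theta_hat - theta_true|
= |0.36 - 0.05| = 0.31

0.31


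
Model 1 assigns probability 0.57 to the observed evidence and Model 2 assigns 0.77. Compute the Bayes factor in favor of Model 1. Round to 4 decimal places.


BF = P(data|M1) / P(data|M2)
= 0.57 / 0.77 = 0.7403

0.7403


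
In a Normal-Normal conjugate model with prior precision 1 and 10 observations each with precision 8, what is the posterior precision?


Posterior precision = prior precision + n * observation precision
= 1 + 10 * 8
= 1 + 80 = 81

81


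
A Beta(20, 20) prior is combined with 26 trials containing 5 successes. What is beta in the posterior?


In conjugate updating:
beta_posterior = beta_prior + (n - k)
= 20 + (26 - 5)
= 20 + 21 = 41

41


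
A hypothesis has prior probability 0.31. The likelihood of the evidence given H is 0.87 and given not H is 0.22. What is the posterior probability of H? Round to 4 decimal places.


Using Bayes' theorem:
P(E) = 0.31 * 0.87 + 0.69 * 0.22
P(E) = 0.4215
P(H|E) = (0.31 * 0.87) / 0.4215 = 0.6399

0.6399


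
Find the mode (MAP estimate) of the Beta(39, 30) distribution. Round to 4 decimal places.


For Beta(a,b) with a,b > 1:
Mode = (a-1)/(a+b-2) = (39-1)/(69-2)
= 38/67 = 0.5672

0.5672


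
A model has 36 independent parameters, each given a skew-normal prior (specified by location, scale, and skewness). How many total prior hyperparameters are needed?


Each skew-normal prior needs 3 hyperparameters (location, scale, and skewness).
Total = 3 * 36 = 108

108


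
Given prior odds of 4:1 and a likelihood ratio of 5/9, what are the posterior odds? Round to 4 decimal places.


Posterior odds = prior odds * LR
Prior odds = 4/1 = 4.0
LR = 5/9 = 0.5556
Posterior odds = 4.0 * 0.5556 = 2.2222

2.2222


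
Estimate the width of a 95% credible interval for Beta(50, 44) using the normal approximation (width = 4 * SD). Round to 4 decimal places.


For Beta(a,b): Var = ab/((a+b)^2(a+b+1))
Var = 0.0026, SD = 0.0512
Approximate 95% CI width = 4 * 0.0512 = 0.2048

0.2048


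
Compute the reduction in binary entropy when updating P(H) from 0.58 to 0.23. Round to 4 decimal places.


H_before = -p*log2(p) - (1-p)*log2(1-p) for p=0.58: 0.9815
H_after for p=0.23: 0.778
Reduction = 0.9815 - 0.778 = 0.2034

0.2034


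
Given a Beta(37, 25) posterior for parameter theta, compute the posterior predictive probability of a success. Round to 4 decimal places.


For a Beta-Bernoulli model, the predictive probability is the mean:
P(success) = 37/(37+25) = 37/62 = 0.5968

0.5968


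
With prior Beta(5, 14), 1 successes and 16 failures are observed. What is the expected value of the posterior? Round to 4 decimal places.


Posterior = Beta(6, 30)
E[theta] = alpha/(alpha+beta)
= 6/36 = 0.1667

0.1667


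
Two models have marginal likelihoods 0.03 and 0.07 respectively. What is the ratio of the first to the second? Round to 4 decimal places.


Evidence ratio = 0.03 / 0.07
= 0.4286

0.4286


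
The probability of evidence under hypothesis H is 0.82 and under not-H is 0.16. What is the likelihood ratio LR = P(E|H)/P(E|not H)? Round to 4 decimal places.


LR = 0.82 / 0.16
= 5.125

5.125


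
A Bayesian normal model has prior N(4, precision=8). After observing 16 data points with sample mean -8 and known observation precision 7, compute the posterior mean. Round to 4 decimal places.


Posterior mean = (prior_precision * prior_mean + n * data_precision * data_mean) / (prior_precision + n * data_precision)
Numerator = 8*4 + 16*7*-8 = -864
Denominator = 8 + 16*7 = 120
Posterior mean = -7.2

-7.2


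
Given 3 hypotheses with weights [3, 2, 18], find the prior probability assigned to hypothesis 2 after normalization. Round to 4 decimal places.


To normalize, divide each weight by the sum of all weights.
Sum = 23
Prior(H2) = 2/23 = 0.087

0.087


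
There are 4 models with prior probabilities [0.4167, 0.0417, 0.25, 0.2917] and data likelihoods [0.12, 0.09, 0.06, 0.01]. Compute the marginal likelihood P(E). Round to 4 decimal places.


P(E) = sum over models of P(M_i) * P(E|M_i)
= 0.4167*0.12 + 0.0417*0.09 + 0.25*0.06 + 0.2917*0.01
= 0.0717

0.0717


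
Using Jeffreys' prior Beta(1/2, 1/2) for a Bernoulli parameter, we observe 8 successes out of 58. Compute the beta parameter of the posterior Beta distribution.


Conjugate update: Beta(0.5 + k, 0.5 + n - k).
k = 8, n - k = 50
Posterior beta = 0.5 + (n - k) = 0.5 + 50 = 50.5

50.5


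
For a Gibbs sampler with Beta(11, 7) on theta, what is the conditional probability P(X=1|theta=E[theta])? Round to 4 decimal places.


E[theta] = 11/(11+7) = 0.6111
P(X=1|theta) = theta = 0.6111

0.6111


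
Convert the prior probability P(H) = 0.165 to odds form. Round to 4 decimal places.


P(not H) = 1 - 0.165 = 0.835
Odds = 0.165 / 0.835 = 0.1976

0.1976


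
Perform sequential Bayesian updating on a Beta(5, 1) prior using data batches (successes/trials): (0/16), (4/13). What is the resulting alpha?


Accumulate successes: 4
Posterior alpha = prior alpha + sum of successes
= 5 + 4 = 9

9


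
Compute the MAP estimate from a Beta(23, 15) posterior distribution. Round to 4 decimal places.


MAP = mode of Beta distribution
= (alpha - 1)/(alpha + beta - 2)
= (23-1)/(23+15-2)
= 22/36 = 0.6111

0.6111


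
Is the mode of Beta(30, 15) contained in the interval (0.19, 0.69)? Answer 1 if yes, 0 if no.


Mode = (a-1)/(a+b-2) = 29/43 = 0.6744
Interval: (0.19, 0.69)
Contains mode? 1

1


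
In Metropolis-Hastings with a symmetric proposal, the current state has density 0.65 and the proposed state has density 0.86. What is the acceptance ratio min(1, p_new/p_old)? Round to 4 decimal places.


Ratio = p_new / p_old = 0.86 / 0.65 = 1.3231
Acceptance = min(1, 1.3231) = 1.0

1.0


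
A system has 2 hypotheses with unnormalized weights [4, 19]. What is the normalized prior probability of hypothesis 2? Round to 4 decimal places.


The normalized prior is the weight divided by the total.
Total weight = 23
P(H2) = 19 / 23 = 0.8261

0.8261


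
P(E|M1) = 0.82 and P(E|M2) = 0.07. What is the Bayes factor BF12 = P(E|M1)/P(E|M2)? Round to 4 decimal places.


Bayes factor BF12 = P(E|M1) / P(E|M2)
= 0.82 / 0.07
= 11.7143

11.7143


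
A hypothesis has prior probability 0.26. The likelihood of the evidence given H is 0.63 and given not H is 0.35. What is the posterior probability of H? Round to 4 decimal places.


Using Bayes' theorem:
P(E) = 0.26 * 0.63 + 0.74 * 0.35
P(E) = 0.4228
P(H|E) = (0.26 * 0.63) / 0.4228 = 0.3874

0.3874


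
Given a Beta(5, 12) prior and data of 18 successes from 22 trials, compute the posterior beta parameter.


Number of failures = 22 - 18 = 4
Posterior beta = 12 + 4 = 16

16


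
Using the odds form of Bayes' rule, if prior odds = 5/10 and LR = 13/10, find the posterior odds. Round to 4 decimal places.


Bayes' rule in odds form: posterior odds = prior odds * LR
= (5 * 13) / (10 * 10)
= 65/100 = 0.65

0.65


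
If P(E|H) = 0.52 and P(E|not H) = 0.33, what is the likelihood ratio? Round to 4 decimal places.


Likelihood ratio = P(E|H) / P(E|not H)
= 0.52 / 0.33
= 1.5758

1.5758


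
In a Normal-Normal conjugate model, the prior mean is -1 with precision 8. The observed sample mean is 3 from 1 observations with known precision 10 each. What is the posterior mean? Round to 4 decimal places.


Posterior precision = tau0 + n*tau = 8 + 1*10 = 18
Posterior mean = (tau0*mu0 + n*tau*xbar) / posterior_precision
= (8*-1 + 1*10*3) / 18
= 22 / 18 = 1.2222

1.2222


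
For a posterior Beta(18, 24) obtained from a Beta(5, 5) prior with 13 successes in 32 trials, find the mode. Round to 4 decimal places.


Mode = (alpha - 1) / (alpha + beta - 2)
= 17 / 40
= 0.425

0.425


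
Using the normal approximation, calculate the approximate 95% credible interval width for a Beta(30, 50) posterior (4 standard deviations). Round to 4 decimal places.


Var(Beta) = 30*50/(80^2 * 81) = 0.0029
SD = 0.0538
Width ~ 4*SD = 0.2152

0.2152


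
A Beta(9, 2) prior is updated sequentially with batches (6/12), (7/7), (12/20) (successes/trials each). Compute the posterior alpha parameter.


Sequential conjugate updating is equivalent to a single batch update.
Total successes across all batches = 25
alpha_posterior = alpha_prior + total_successes = 9 + 25
= 34

34


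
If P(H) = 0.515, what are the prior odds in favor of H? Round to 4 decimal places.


Prior odds = P(H) / (1 - P(H))
= 0.515 / 0.485
= 1.0619

1.0619


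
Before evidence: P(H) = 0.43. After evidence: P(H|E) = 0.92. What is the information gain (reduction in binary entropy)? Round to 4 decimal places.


Prior entropy = 0.9858
Posterior entropy = 0.4022
Information gain = 0.9858 - 0.4022 = 0.5836

0.5836


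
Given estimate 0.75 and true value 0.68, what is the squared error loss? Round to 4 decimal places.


Squared error = (estimate - true)^2
Difference = 0.07
Loss = 0.07^2 = 0.0049

0.0049


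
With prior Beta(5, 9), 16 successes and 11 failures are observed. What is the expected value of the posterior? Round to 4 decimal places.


Posterior = Beta(21, 20)
E[theta] = alpha/(alpha+beta)
= 21/41 = 0.5122

0.5122


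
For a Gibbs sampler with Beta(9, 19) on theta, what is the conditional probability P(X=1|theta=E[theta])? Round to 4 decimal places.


E[theta] = 9/(9+19) = 0.3214
P(X=1|theta) = theta = 0.3214

0.3214


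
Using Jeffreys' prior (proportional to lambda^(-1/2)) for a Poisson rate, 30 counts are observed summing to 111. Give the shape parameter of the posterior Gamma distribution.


Conjugate update: Gamma(prior_shape + S, prior_rate + n).
Prior shape = 0.5, prior rate = 0.
Posterior shape = 0.5 + S = 0.5 + 111 = 111.5

111.5


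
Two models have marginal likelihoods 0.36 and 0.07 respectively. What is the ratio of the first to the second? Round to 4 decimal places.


Evidence ratio = 0.36 / 0.07
= 5.1429

5.1429


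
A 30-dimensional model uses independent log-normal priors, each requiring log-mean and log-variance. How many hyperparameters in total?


Per parameter: 2 (log-mean and log-variance).
Total = 30 * 2 = 60

60


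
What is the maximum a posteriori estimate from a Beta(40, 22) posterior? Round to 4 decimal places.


The MAP estimate equals the mode of the distribution.
Mode of Beta(a,b) = (a-1)/(a+b-2)
= 39/60
= 0.65

0.65


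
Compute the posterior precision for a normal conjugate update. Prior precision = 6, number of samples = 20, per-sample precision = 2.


tau_post = tau_0 + n * tau
= 6 + 20 * 2 = 46

46


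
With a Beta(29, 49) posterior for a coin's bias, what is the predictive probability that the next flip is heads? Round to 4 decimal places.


The predictive probability equals the posterior mean.
P(next = heads) = alpha / (alpha + beta)
= 29 / 78 = 0.3718

0.3718


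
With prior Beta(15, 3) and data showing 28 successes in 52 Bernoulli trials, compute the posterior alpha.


Conjugate update: alpha_posterior = alpha_prior + k
= 15 + 28 = 43

43


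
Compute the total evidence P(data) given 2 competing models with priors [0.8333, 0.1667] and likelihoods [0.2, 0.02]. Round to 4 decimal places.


Marginal likelihood = sum P(model_i) * P(data|model_i)
Model 1: 0.8333 * 0.2 = 0.1667
Model 2: 0.1667 * 0.02 = 0.0033
Total = 0.17

0.17


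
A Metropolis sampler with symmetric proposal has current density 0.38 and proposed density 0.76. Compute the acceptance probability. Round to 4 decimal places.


For symmetric proposals, acceptance = min(1, pi(x*)/pi(x))
= min(1, 0.76/0.38)
= min(1, 2.0) = 1.0

1.0


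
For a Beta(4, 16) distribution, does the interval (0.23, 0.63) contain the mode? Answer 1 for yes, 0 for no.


Mode of Beta(a,b) = (a-1)/(a+b-2)
= (4-1)/(4+16-2) = 0.1667
Check: 0.23 <= 0.1667 <= 0.63?
Result: 0

0


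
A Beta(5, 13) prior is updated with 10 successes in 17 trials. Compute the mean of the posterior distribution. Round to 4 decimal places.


After update: Beta(15, 20)
Mean = 15 / (15 + 20) = 15 / 35
= 0.4286

0.4286


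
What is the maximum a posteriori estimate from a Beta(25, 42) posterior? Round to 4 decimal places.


The MAP estimate equals the mode of the distribution.
Mode of Beta(a,b) = (a-1)/(a+b-2)
= 24/65
= 0.3692

0.3692


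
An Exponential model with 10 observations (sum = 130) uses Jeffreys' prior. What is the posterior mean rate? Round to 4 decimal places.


Posterior Gamma(10, 130)
E[lambda] = 10/130 = 0.0769

0.0769


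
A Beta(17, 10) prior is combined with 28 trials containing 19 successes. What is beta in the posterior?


In conjugate updating:
beta_posterior = beta_prior + (n - k)
= 10 + (28 - 19)
= 10 + 9 = 19

19


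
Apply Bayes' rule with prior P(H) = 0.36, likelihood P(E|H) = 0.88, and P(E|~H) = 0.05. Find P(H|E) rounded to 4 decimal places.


Step 1: Compute marginal P(E) = P(E|H)P(H) + P(E|~H)P(~H)
= 0.88*0.36 + 0.05*0.64 = 0.3488
Step 2: P(H|E) = P(E|H)P(H)/P(E) = 0.3168/0.3488
= 0.9083

0.9083


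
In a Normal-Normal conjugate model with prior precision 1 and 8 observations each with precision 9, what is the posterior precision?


Posterior precision = prior precision + n * observation precision
= 1 + 8 * 9
= 1 + 72 = 73

73


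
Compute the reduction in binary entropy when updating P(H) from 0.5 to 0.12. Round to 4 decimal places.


H_before = -p*log2(p) - (1-p)*log2(1-p) for p=0.5: 1.0
H_after for p=0.12: 0.5294
Reduction = 1.0 - 0.5294 = 0.4706

0.4706


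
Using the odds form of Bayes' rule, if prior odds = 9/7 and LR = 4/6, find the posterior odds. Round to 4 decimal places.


Bayes' rule in odds form: posterior odds = prior odds * LR
= (9 * 4) / (7 * 6)
= 36/42 = 0.8571

0.8571


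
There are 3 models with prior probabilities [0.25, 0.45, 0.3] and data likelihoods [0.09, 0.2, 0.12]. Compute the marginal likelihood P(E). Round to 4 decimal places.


P(E) = sum over models of P(M_i) * P(E|M_i)
= 0.25*0.09 + 0.45*0.2 + 0.3*0.12
= 0.1485

0.1485


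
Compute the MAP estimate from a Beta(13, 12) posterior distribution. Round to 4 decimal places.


MAP = mode of Beta distribution
= (alpha - 1)/(alpha + beta - 2)
= (13-1)/(13+12-2)
= 12/23 = 0.5217

0.5217


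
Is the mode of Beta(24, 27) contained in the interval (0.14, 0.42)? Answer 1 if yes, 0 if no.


Mode = (a-1)/(a+b-2) = 23/49 = 0.4694
Interval: (0.14, 0.42)
Contains mode? 0

0


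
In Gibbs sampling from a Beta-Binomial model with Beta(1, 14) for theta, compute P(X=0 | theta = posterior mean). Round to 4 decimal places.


Posterior mean = alpha/(alpha+beta) = 1/15 = 0.0667
P(X=0|theta=mean) = 1 - theta = 0.9333

0.9333


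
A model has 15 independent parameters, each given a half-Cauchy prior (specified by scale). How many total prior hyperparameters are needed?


Each half-Cauchy prior needs 1 hyperparameter (scale).
Total = 1 * 15 = 15

15


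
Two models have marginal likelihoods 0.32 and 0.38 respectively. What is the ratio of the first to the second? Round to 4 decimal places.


Evidence ratio = 0.32 / 0.38
= 0.8421

0.8421


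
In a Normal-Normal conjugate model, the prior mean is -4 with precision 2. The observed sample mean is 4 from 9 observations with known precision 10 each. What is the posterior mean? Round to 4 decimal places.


Posterior precision = tau0 + n*tau = 2 + 9*10 = 92
Posterior mean = (tau0*mu0 + n*tau*xbar) / posterior_precision
= (2*-4 + 9*10*4) / 92
= 352 / 92 = 3.8261

3.8261


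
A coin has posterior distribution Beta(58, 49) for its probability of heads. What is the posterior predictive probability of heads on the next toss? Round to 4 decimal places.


Posterior predictive = E[theta] = alpha/(alpha+beta)
= 58/107
= 0.5421

0.5421


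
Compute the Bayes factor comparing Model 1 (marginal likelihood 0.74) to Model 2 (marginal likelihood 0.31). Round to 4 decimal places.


BF12 = marginal likelihood of M1 / marginal likelihood of M2
= 0.74/0.31
= 2.3871

2.3871


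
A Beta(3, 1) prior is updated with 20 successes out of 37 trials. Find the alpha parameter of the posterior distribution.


In the Beta-Binomial conjugate update:
alpha_post = alpha_prior + successes
= 3 + 20
= 23

23


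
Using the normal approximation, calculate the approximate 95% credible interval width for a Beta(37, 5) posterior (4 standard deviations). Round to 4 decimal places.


Var(Beta) = 37*5/(42^2 * 43) = 0.0024
SD = 0.0494
Width ~ 4*SD = 0.1975

0.1975


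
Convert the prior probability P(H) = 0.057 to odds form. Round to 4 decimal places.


P(not H) = 1 - 0.057 = 0.943
Odds = 0.057 / 0.943 = 0.0604

0.0604


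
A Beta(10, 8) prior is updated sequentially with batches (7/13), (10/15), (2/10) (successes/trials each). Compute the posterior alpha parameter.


Sequential conjugate updating is equivalent to a single batch update.
Total successes across all batches = 19
alpha_posterior = alpha_prior + total_successes = 10 + 19
= 29

29


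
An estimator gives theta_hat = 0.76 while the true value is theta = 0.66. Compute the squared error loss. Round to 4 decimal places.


The squared error loss is (theta_hat - theta)^2
= (0.76 - 0.66)^2
= (0.1)^2 = 0.01

0.01


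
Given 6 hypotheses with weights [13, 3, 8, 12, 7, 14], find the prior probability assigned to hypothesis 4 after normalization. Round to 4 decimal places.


To normalize, divide each weight by the sum of all weights.
Sum = 57
Prior(H4) = 12/57 = 0.2105

0.2105


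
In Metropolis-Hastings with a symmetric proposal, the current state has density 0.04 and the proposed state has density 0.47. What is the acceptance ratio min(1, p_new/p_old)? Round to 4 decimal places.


Ratio = p_new / p_old = 0.47 / 0.04 = 11.75
Acceptance = min(1, 11.75) = 1.0

1.0


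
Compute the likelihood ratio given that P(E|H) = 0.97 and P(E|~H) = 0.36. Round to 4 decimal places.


LR = P(E|H) / P(E|~H)
= 0.97 / 0.36 = 2.6944

2.6944


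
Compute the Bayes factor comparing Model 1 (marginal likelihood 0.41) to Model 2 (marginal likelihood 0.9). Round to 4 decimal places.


BF12 = marginal likelihood of M1 / marginal likelihood of M2
= 0.41/0.9
= 0.4556

0.4556


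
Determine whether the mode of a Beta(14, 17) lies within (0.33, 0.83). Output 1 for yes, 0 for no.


First find the mode: (a-1)/(a+b-2) = 0.4483
Is 0.4483 in (0.33, 0.83)? 1

1


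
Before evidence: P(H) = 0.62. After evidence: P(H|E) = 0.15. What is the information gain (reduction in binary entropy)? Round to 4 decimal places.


Prior entropy = 0.958
Posterior entropy = 0.6098
Information gain = 0.958 - 0.6098 = 0.3482

0.3482


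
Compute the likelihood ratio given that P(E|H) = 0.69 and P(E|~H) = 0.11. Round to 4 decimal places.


LR = P(E|H) / P(E|~H)
= 0.69 / 0.11 = 6.2727

6.2727


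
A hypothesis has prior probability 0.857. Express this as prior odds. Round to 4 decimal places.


Odds = P(H) / P(not H) = 0.857 / 0.143
= 5.993

5.993


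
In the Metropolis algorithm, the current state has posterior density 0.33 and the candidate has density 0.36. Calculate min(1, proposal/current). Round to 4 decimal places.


Ratio = 0.36/0.33 = 1.0909
Acceptance probability = min(1, 1.0909)
= 1.0

1.0


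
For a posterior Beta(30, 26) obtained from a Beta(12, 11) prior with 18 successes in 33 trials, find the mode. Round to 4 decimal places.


Mode = (alpha - 1) / (alpha + beta - 2)
= 29 / 54
= 0.537

0.537


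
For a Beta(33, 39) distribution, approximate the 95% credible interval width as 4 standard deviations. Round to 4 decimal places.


Variance of Beta(a,b) = ab / ((a+b)^2 * (a+b+1))
= 33*39 / ((72)^2 * 73)
= 0.0034
SD = sqrt(0.0034) = 0.0583
Width = 4 * SD = 0.2333

0.2333


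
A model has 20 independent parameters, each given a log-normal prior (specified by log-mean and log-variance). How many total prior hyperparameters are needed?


Each log-normal prior needs 2 hyperparameters (log-mean and log-variance).
Total = 2 * 20 = 40

40


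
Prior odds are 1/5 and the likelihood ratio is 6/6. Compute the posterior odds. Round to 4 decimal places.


Posterior odds = prior odds * likelihood ratio
= (1/5) * (6/6)
= 6 / 30
= 0.2

0.2


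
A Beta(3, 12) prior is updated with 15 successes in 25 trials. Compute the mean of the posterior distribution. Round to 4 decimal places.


After update: Beta(18, 22)
Mean = 18 / (18 + 22) = 18 / 40
= 0.45

0.45
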